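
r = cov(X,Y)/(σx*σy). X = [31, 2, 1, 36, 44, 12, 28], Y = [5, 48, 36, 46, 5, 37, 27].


Mean X = 22.0000, Mean Y = 29.1429
SD X = 15.757085, SD Y = 16.556644
Cov = -160.714286
r = -160.714286/(15.757085*16.556644) = -0.6160

r = -0.6160


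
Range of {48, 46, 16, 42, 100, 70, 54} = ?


Max = 100, Min = 16
Range = 100 - 16 = 84

Range = 84


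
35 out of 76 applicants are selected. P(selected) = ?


P = 35/76 = 0.4605

P = 0.4605


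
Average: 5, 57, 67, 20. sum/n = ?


Sum = 5 + 57 + 67 + 20 = 149
n = 4
Mean = 149/4 = 37.2500

Mean = 37.2500


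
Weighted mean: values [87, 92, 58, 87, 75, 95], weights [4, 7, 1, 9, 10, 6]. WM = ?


Numerator = 87*4 + 92*7 + 58*1 + 87*9 + 75*10 + 95*6 = 3153
Denominator = 4 + 7 + 1 + 9 + 10 + 6 = 37
WM = 3153/37 = 85.2162

WM = 85.2162


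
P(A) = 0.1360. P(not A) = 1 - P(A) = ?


P(not A) = 1 - 0.1360 = 0.8640

P(not A) = 0.8640


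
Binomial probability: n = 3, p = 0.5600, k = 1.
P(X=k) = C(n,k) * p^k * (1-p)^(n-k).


C(3,1) = 3
p^1 = 0.560000
(1-p)^2 = 0.193600
P = 3 * 0.560000 * 0.193600 = 0.3252

P(X=1) = 0.3252


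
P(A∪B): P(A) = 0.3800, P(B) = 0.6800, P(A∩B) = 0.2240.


P(A∪B) = 0.3800 + 0.6800 - 0.2240
= 1.0600 - 0.2240
= 0.8360

P(A∪B) = 0.8360


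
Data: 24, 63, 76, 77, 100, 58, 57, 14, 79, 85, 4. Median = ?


Sorted: 4, 14, 24, 57, 58, 63, 76, 77, 79, 85, 100
n = 11 (odd)
Middle value = 63

Median = 63


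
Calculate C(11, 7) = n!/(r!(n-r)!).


C(11,7) = 11!/(7! × 4!)
= 39916800/(5040 × 24)
= 330

C(11,7) = 330


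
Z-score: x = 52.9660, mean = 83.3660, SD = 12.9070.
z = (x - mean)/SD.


z = (52.9660 - 83.3660)/12.9070
= -30.4000/12.9070
= -2.3553

z = -2.3553


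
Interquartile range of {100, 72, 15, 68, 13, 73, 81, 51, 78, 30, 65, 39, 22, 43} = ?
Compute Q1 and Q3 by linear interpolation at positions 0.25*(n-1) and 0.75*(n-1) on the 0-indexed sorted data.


Sorted: 13, 15, 22, 30, 39, 43, 51, 65, 68, 72, 73, 78, 81, 100
Q1 (25th %ile) = 32.2500
Q3 (75th %ile) = 72.7500
IQR = 72.7500 - 32.2500 = 40.5000

IQR = 40.5000


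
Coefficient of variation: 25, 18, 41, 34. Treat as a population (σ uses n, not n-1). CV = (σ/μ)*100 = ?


Mean = 29.5000
SD = 8.7321
CV = (8.7321/29.5000)*100 = 29.6004%

CV = 29.6004%


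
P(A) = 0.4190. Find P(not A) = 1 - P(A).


P(not A) = 1 - 0.4190 = 0.5810

P(not A) = 0.5810


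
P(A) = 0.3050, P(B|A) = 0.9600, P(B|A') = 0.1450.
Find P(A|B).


P(B) = P(B|A)*P(A) + P(B|A')*P(A')
= 0.9600*0.3050 + 0.1450*0.6950
= 0.292800 + 0.100775 = 0.393575
P(A|B) = 0.292800/0.393575 = 0.7439

P(A|B) = 0.7439


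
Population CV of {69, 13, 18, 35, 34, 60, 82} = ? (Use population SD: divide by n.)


Mean = 44.4286
SD = 24.3243
CV = (24.3243/44.4286)*100 = 54.7493%

CV = 54.7493%


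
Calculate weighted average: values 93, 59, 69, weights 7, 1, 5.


Numerator = 93*7 + 59*1 + 69*5 = 1055
Denominator = 7 + 1 + 5 = 13
WM = 1055/13 = 81.1538

WM = 81.1538


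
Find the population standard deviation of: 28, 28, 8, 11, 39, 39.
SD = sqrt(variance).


Mean = 25.5000
Variance = 148.9167
SD = sqrt(148.9167) = 12.2031

SD = 12.2031


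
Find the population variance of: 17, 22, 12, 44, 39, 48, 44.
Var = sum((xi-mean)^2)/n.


Mean = 32.2857
Squared deviations: 233.6531, 105.7959, 411.5102, 137.2245, 45.0816, 246.9388, 137.2245
Sum = 1317.4286
Variance = 1317.4286/7 = 188.2041

Variance = 188.2041


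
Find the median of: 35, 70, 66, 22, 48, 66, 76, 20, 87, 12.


Sorted: 12, 20, 22, 35, 48, 66, 66, 70, 76, 87
n = 10 (even)
Middle values: 48 and 66
Median = (48+66)/2 = 57.0000

Median = 57.0000


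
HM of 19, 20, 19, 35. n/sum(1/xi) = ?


Sum of reciprocals = 1/19 + 1/20 + 1/19 + 1/35 = 0.183835
HM = 4/0.183835 = 21.7587

HM = 21.7587


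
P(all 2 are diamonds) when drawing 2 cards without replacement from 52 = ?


P(all diamonds) = (13/52) × (12/51)
= 0.0588

P = 0.0588


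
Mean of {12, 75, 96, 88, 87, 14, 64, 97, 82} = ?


Sum = 12 + 75 + 96 + 88 + 87 + 14 + 64 + 97 + 82 = 615
n = 9
Mean = 615/9 = 68.3333

Mean = 68.3333


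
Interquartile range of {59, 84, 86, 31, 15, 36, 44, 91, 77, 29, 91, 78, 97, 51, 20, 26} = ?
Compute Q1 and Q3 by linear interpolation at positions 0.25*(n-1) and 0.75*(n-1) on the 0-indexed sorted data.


Sorted: 15, 20, 26, 29, 31, 36, 44, 51, 59, 77, 78, 84, 86, 91, 91, 97
Q1 (25th %ile) = 30.5000
Q3 (75th %ile) = 84.5000
IQR = 84.5000 - 30.5000 = 54.0000

IQR = 54.0000


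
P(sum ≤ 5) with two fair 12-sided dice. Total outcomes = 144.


Total outcomes = 12×12 = 144
Favorable (sum ≤ 5): 10
P = 10/144 = 0.0694

P = 0.0694


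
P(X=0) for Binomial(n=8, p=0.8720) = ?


C(8,0) = 1
p^0 = 1.000000
(1-p)^8 = 7.205759e-08
P = 1 * 1.000000 * 7.205759e-08 = 7.2058e-08

P(X=0) = 7.2058e-08


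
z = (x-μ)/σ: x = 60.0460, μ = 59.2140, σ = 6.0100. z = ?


z = (60.0460 - 59.2140)/6.0100
= 0.8320/6.0100
= 0.1384

z = 0.1384


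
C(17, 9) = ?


C(17,9) = 17!/(9! × 8!)
= 355687428096000/(362880 × 40320)
= 24310

C(17,9) = 24310


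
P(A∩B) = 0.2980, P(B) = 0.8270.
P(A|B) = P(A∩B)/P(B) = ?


P(A|B) = 0.2980/0.8270 = 0.3603

P(A|B) = 0.3603


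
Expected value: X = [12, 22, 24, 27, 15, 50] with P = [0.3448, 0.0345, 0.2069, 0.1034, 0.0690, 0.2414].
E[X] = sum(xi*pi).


E[X] = 12*0.3448 + 22*0.0345 + 24*0.2069 + 27*0.1034 + 15*0.0690 + 50*0.2414
= 4.1376 + 0.7590 + 4.9656 + 2.7918 + 1.0350 + 12.0700
= 25.7590

E[X] = 25.7590


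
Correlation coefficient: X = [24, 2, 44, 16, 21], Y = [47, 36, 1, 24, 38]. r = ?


Mean X = 21.4000, Mean Y = 29.2000
SD X = 13.588230, SD Y = 15.892136
Cov = -139.680000
r = -139.680000/(13.588230*15.892136) = -0.6468

r = -0.6468


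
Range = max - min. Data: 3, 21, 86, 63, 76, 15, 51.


Max = 86, Min = 3
Range = 86 - 3 = 83

Range = 83


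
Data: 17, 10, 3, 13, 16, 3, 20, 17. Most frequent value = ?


Frequencies: 3:2, 10:1, 13:1, 16:1, 17:2, 20:1
Max frequency = 2
Mode = 3, 17

Mode = 3, 17


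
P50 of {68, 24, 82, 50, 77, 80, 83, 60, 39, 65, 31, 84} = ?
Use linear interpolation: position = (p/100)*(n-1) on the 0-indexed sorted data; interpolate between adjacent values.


Sorted: 24, 31, 39, 50, 60, 65, 68, 77, 80, 82, 83, 84
n = 12
Index = 50/100 * 11 = 5.5000
Lower = data[5] = 65, Upper = data[6] = 68
P50 = 65 + 0.5000*(3) = 66.5000

P50 = 66.5000


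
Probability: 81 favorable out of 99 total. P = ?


P = 81/99 = 0.8182

P = 0.8182


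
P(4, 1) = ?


P(4,1) = 4!/3!
= 24/6
= 4

P(4,1) = 4


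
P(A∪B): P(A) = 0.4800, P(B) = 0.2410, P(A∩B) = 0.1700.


P(A∪B) = 0.4800 + 0.2410 - 0.1700
= 0.7210 - 0.1700
= 0.5510

P(A∪B) = 0.5510


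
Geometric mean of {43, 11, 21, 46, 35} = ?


Product = 43 × 11 × 21 × 46 × 35 = 15992130
GM = 15992130^(1/5) = 27.5919

GM = 27.5919


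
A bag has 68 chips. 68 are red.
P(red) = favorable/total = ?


P = 68/68 = 1.0000

P = 1.0000


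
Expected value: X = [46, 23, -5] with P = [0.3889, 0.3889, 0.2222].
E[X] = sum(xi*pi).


E[X] = 46*0.3889 + 23*0.3889 - 5*0.2222
= 17.8894 + 8.9447 - 1.1110
= 25.7231

E[X] = 25.7231


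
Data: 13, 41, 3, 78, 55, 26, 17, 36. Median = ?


Sorted: 3, 13, 17, 26, 36, 41, 55, 78
n = 8 (even)
Middle values: 26 and 36
Median = (26+36)/2 = 31.0000

Median = 31.0000


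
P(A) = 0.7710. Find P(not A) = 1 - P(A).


P(not A) = 1 - 0.7710 = 0.2290

P(not A) = 0.2290


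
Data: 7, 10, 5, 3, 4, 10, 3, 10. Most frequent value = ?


Frequencies: 3:2, 4:1, 5:1, 7:1, 10:3
Max frequency = 3
Mode = 10

Mode = 10


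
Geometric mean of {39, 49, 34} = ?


Product = 39 × 49 × 34 = 64974
GM = 64974^(1/3) = 40.2019

GM = 40.2019


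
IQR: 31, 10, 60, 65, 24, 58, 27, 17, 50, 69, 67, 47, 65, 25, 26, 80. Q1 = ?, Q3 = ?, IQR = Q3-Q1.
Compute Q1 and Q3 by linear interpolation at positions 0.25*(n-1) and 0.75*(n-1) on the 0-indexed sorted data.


Sorted: 10, 17, 24, 25, 26, 27, 31, 47, 50, 58, 60, 65, 65, 67, 69, 80
Q1 (25th %ile) = 25.7500
Q3 (75th %ile) = 65.0000
IQR = 65.0000 - 25.7500 = 39.2500

IQR = 39.2500


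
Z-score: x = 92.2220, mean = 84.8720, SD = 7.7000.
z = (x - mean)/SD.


z = (92.2220 - 84.8720)/7.7000
= 7.3500/7.7000
= 0.9545

z = 0.9545


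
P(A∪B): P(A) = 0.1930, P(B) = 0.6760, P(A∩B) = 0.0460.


P(A∪B) = 0.1930 + 0.6760 - 0.0460
= 0.8690 - 0.0460
= 0.8230

P(A∪B) = 0.8230


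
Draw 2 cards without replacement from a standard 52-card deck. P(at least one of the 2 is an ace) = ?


P(at least one) = 1 - P(none)
P(none) = (48/52) × (47/51) = 0.850679
P(at least one) = 1 - 0.850679 = 0.1493

P = 0.1493


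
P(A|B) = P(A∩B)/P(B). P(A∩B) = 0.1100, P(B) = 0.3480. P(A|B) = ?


P(A|B) = 0.1100/0.3480 = 0.3161

P(A|B) = 0.3161


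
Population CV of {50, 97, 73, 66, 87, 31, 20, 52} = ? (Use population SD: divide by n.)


Mean = 59.5000
SD = 24.7639
CV = (24.7639/59.5000)*100 = 41.6200%

CV = 41.6200%


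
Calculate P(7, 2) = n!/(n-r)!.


P(7,2) = 7!/5!
= 5040/120
= 42

P(7,2) = 42


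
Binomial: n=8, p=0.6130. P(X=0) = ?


C(8,0) = 1
p^0 = 1.000000
(1-p)^8 = 0.000503
P = 1 * 1.000000 * 0.000503 = 0.0005

P(X=0) = 0.0005


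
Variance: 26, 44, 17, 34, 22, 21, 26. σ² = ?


Mean = 27.1429
Squared deviations: 1.3061, 284.1633, 102.8776, 47.0204, 26.4490, 37.7347, 1.3061
Sum = 500.8571
Variance = 500.8571/7 = 71.5510

Variance = 71.5510


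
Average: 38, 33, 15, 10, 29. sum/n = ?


Sum = 38 + 33 + 15 + 10 + 29 = 125
n = 5
Mean = 125/5 = 25.0000

Mean = 25.0000


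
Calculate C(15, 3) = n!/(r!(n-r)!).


C(15,3) = 15!/(3! × 12!)
= 1307674368000/(6 × 479001600)
= 455

C(15,3) = 455


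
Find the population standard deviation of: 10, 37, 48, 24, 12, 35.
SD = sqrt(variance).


Mean = 27.6667
Variance = 187.5556
SD = sqrt(187.5556) = 13.6951

SD = 13.6951


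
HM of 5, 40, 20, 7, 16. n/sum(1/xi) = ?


Sum of reciprocals = 1/5 + 1/40 + 1/20 + 1/7 + 1/16 = 0.480357
HM = 5/0.480357 = 10.4089

HM = 10.4089


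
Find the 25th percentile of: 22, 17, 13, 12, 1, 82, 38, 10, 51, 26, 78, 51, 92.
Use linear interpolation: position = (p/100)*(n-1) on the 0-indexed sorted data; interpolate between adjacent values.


Sorted: 1, 10, 12, 13, 17, 22, 26, 38, 51, 51, 78, 82, 92
n = 13
Index = 25/100 * 12 = 3.0000
Lower = data[3] = 13, Upper = data[4] = 17
P25 = 13 + 0*(4) = 13.0000

P25 = 13.0000


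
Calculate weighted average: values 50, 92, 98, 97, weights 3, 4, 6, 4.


Numerator = 50*3 + 92*4 + 98*6 + 97*4 = 1494
Denominator = 3 + 4 + 6 + 4 = 17
WM = 1494/17 = 87.8824

WM = 87.8824


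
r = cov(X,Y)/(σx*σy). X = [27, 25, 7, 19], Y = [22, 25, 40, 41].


Mean X = 19.5000, Mean Y = 32.0000
SD X = 7.794229, SD Y = 8.573214
Cov = -54.500000
r = -54.500000/(7.794229*8.573214) = -0.8156

r = -0.8156


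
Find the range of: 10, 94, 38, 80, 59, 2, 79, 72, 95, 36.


Max = 95, Min = 2
Range = 95 - 2 = 93

Range = 93


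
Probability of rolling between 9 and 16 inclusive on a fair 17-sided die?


Favorable outcomes (9 ≤ roll ≤ 16): 8
Total outcomes = 17
P = 8/17 = 0.4706

P = 0.4706


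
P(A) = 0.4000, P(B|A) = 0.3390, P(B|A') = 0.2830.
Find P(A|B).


P(B) = P(B|A)*P(A) + P(B|A')*P(A')
= 0.3390*0.4000 + 0.2830*0.6000
= 0.135600 + 0.169800 = 0.305400
P(A|B) = 0.135600/0.305400 = 0.4440

P(A|B) = 0.4440


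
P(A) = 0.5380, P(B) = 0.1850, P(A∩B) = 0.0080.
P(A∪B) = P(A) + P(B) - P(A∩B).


P(A∪B) = 0.5380 + 0.1850 - 0.0080
= 0.7230 - 0.0080
= 0.7150

P(A∪B) = 0.7150


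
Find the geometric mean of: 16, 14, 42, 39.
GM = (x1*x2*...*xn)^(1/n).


Product = 16 × 14 × 42 × 39 = 366912
GM = 366912^(1/4) = 24.6116

GM = 24.6116


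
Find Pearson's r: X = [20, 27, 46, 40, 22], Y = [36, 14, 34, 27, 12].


Mean X = 31.0000, Mean Y = 24.6000
SD X = 10.237187, SD Y = 9.951884
Cov = 38.600000
r = 38.600000/(10.237187*9.951884) = 0.3789

r = 0.3789


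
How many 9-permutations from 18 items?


P(18,9) = 18!/9!
= 6402373705728000/362880
= 17643225600

P(18,9) = 17643225600


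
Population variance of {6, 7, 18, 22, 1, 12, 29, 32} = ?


Mean = 15.8750
Squared deviations: 97.5156, 78.7656, 4.5156, 37.5156, 221.2656, 15.0156, 172.2656, 260.0156
Sum = 886.8750
Variance = 886.8750/8 = 110.8594

Variance = 110.8594


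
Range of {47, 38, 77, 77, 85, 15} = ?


Max = 85, Min = 15
Range = 85 - 15 = 70

Range = 70


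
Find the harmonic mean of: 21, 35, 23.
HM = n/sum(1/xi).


Sum of reciprocals = 1/21 + 1/35 + 1/23 = 0.119669
HM = 3/0.119669 = 25.0692

HM = 25.0692


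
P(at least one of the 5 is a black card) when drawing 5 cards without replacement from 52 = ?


P(at least one) = 1 - P(none)
P(none) = (26/52) × (25/51) × (24/50) × (23/49) × (22/48) = 0.025310
P(at least one) = 1 - 0.025310 = 0.9747

P = 0.9747


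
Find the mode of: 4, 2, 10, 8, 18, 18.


Frequencies: 2:1, 4:1, 8:1, 10:1, 18:2
Max frequency = 2
Mode = 18

Mode = 18


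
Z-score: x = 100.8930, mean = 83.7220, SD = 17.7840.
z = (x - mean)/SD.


z = (100.8930 - 83.7220)/17.7840
= 17.1710/17.7840
= 0.9655

z = 0.9655


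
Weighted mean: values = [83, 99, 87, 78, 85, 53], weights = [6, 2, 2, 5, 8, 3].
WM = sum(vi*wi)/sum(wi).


Numerator = 83*6 + 99*2 + 87*2 + 78*5 + 85*8 + 53*3 = 2099
Denominator = 6 + 2 + 2 + 5 + 8 + 3 = 26
WM = 2099/26 = 80.7308

WM = 80.7308


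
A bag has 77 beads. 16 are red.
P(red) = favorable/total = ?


P = 16/77 = 0.2078

P = 0.2078


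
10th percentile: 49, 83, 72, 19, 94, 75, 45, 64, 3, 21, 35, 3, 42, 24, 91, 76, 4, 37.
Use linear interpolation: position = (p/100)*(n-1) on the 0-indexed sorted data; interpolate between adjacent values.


Sorted: 3, 3, 4, 19, 21, 24, 35, 37, 42, 45, 49, 64, 72, 75, 76, 83, 91, 94
n = 18
Index = 10/100 * 17 = 1.7000
Lower = data[1] = 3, Upper = data[2] = 4
P10 = 3 + 0.7000*(1) = 3.7000

P10 = 3.7000


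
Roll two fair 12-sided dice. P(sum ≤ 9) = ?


Total outcomes = 12×12 = 144
Favorable (sum ≤ 9): 36
P = 36/144 = 0.2500

P = 0.2500


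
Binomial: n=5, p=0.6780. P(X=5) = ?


C(5,5) = 1
p^5 = 0.143268
(1-p)^0 = 1.000000
P = 1 * 0.143268 * 1.000000 = 0.1433

P(X=5) = 0.1433


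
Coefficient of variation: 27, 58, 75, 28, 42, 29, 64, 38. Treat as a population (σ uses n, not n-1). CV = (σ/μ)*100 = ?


Mean = 45.1250
SD = 17.1642
CV = (17.1642/45.1250)*100 = 38.0370%

CV = 38.0370%


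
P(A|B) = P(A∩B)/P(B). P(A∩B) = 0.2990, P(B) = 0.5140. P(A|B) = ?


P(A|B) = 0.2990/0.5140 = 0.5817

P(A|B) = 0.5817


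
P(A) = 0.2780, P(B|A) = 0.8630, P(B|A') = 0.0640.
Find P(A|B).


P(B) = P(B|A)*P(A) + P(B|A')*P(A')
= 0.8630*0.2780 + 0.0640*0.7220
= 0.239914 + 0.046208 = 0.286122
P(A|B) = 0.239914/0.286122 = 0.8385

P(A|B) = 0.8385


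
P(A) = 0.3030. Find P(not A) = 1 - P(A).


P(not A) = 1 - 0.3030 = 0.6970

P(not A) = 0.6970


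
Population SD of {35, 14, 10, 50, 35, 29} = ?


Mean = 28.8333
Variance = 183.1389
SD = sqrt(183.1389) = 13.5329

SD = 13.5329


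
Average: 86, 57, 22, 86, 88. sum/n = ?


Sum = 86 + 57 + 22 + 86 + 88 = 339
n = 5
Mean = 339/5 = 67.8000

Mean = 67.8000


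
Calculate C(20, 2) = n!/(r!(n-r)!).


C(20,2) = 20!/(2! × 18!)
= 2432902008176640000/(2 × 6402373705728000)
= 190

C(20,2) = 190


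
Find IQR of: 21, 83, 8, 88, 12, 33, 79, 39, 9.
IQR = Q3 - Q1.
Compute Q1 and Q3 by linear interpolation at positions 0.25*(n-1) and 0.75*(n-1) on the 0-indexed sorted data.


Sorted: 8, 9, 12, 21, 33, 39, 79, 83, 88
Q1 (25th %ile) = 12.0000
Q3 (75th %ile) = 79.0000
IQR = 79.0000 - 12.0000 = 67.0000

IQR = 67.0000


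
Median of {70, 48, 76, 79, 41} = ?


Sorted: 41, 48, 70, 76, 79
n = 5 (odd)
Middle value = 70

Median = 70


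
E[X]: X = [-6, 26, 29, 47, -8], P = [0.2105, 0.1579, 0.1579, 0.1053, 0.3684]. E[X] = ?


E[X] = -6*0.2105 + 26*0.1579 + 29*0.1579 + 47*0.1053 - 8*0.3684
= -1.2630 + 4.1054 + 4.5791 + 4.9491 - 2.9472
= 9.4234

E[X] = 9.4234


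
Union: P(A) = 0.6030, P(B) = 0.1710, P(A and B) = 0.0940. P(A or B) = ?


P(A∪B) = 0.6030 + 0.1710 - 0.0940
= 0.7740 - 0.0940
= 0.6800

P(A∪B) = 0.6800


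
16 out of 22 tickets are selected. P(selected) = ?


P = 16/22 = 0.7273

P = 0.7273


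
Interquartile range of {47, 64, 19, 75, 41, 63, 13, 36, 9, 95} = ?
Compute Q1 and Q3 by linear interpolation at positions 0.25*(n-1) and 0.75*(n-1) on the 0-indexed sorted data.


Sorted: 9, 13, 19, 36, 41, 47, 63, 64, 75, 95
Q1 (25th %ile) = 23.2500
Q3 (75th %ile) = 63.7500
IQR = 63.7500 - 23.2500 = 40.5000

IQR = 40.5000


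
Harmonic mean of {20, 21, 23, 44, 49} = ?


Sum of reciprocals = 1/20 + 1/21 + 1/23 + 1/44 + 1/49 = 0.184233
HM = 5/0.184233 = 27.1396

HM = 27.1396


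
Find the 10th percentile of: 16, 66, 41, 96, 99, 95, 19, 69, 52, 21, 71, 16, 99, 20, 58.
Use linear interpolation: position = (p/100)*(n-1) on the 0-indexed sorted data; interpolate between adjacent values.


Sorted: 16, 16, 19, 20, 21, 41, 52, 58, 66, 69, 71, 95, 96, 99, 99
n = 15
Index = 10/100 * 14 = 1.4000
Lower = data[1] = 16, Upper = data[2] = 19
P10 = 16 + 0.4000*(3) = 17.2000

P10 = 17.2000


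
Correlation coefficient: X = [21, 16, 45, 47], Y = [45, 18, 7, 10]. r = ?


Mean X = 32.2500, Mean Y = 20.0000
SD X = 13.881192, SD Y = 14.983324
Cov = -140.500000
r = -140.500000/(13.881192*14.983324) = -0.6755

r = -0.6755


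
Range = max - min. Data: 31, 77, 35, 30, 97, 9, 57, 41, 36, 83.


Max = 97, Min = 9
Range = 97 - 9 = 88

Range = 88


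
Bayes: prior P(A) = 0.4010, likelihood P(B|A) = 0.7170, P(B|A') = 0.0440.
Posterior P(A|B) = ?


P(B) = P(B|A)*P(A) + P(B|A')*P(A')
= 0.7170*0.4010 + 0.0440*0.5990
= 0.287517 + 0.026356 = 0.313873
P(A|B) = 0.287517/0.313873 = 0.9160

P(A|B) = 0.9160


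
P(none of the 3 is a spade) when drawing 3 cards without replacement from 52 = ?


P(no spades) = (39/52) × (38/51) × (37/50)
= 0.4135

P = 0.4135


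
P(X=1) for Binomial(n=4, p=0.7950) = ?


C(4,1) = 4
p^1 = 0.795000
(1-p)^3 = 0.008615
P = 4 * 0.795000 * 0.008615 = 0.0274

P(X=1) = 0.0274


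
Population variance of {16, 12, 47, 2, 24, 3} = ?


Mean = 17.3333
Squared deviations: 1.7778, 28.4444, 880.1111, 235.1111, 44.4444, 205.4444
Sum = 1395.3333
Variance = 1395.3333/6 = 232.5556

Variance = 232.5556


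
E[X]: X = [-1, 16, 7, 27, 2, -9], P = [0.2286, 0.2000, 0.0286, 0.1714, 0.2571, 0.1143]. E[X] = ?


E[X] = -1*0.2286 + 16*0.2000 + 7*0.0286 + 27*0.1714 + 2*0.2571 - 9*0.1143
= -0.2286 + 3.2000 + 0.2002 + 4.6278 + 0.5142 - 1.0287
= 7.2849

E[X] = 7.2849


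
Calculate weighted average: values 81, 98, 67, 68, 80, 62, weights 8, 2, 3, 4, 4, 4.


Numerator = 81*8 + 98*2 + 67*3 + 68*4 + 80*4 + 62*4 = 1885
Denominator = 8 + 2 + 3 + 4 + 4 + 4 = 25
WM = 1885/25 = 75.4000

WM = 75.4000


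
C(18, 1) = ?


C(18,1) = 18!/(1! × 17!)
= 6402373705728000/(1 × 355687428096000)
= 18

C(18,1) = 18


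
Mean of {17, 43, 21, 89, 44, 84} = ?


Sum = 17 + 43 + 21 + 89 + 44 + 84 = 298
n = 6
Mean = 298/6 = 49.6667

Mean = 49.6667


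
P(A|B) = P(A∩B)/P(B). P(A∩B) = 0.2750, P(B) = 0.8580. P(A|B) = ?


P(A|B) = 0.2750/0.8580 = 0.3205

P(A|B) = 0.3205


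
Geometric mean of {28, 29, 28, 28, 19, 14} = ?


Product = 28 × 29 × 28 × 28 × 19 × 14 = 169337728
GM = 169337728^(1/6) = 23.5212

GM = 23.5212


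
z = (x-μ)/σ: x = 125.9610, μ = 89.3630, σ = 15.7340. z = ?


z = (125.9610 - 89.3630)/15.7340
= 36.5980/15.7340
= 2.3260

z = 2.3260


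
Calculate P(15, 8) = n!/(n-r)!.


P(15,8) = 15!/7!
= 1307674368000/5040
= 259459200

P(15,8) = 259459200


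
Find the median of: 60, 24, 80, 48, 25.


Sorted: 24, 25, 48, 60, 80
n = 5 (odd)
Middle value = 48

Median = 48


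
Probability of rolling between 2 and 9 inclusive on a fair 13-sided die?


Favorable outcomes (2 ≤ roll ≤ 9): 8
Total outcomes = 13
P = 8/13 = 0.6154

P = 0.6154


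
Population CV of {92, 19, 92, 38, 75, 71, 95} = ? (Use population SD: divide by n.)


Mean = 68.8571
SD = 27.3466
CV = (27.3466/68.8571)*100 = 39.7150%

CV = 39.7150%


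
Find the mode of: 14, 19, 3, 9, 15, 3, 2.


Frequencies: 2:1, 3:2, 9:1, 14:1, 15:1, 19:1
Max frequency = 2
Mode = 3

Mode = 3


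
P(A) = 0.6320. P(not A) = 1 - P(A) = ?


P(not A) = 1 - 0.6320 = 0.3680

P(not A) = 0.3680


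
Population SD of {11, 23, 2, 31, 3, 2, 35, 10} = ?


Mean = 14.6250
Variance = 155.2344
SD = sqrt(155.2344) = 12.4593

SD = 12.4593


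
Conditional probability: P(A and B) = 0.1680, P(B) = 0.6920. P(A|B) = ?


P(A|B) = 0.1680/0.6920 = 0.2428

P(A|B) = 0.2428


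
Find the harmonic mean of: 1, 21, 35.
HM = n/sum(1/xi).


Sum of reciprocals = 1/1 + 1/21 + 1/35 = 1.076190
HM = 3/1.076190 = 2.7876

HM = 2.7876


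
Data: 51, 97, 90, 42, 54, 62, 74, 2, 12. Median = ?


Sorted: 2, 12, 42, 51, 54, 62, 74, 90, 97
n = 9 (odd)
Middle value = 54

Median = 54


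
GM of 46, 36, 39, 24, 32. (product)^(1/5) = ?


Product = 46 × 36 × 39 × 24 × 32 = 49600512
GM = 49600512^(1/5) = 34.6017

GM = 34.6017


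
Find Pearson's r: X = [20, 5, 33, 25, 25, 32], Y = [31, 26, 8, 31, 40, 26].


Mean X = 23.3333, Mean Y = 27.0000
SD X = 9.321421, SD Y = 9.695360
Cov = -26.500000
r = -26.500000/(9.321421*9.695360) = -0.2932

r = -0.2932


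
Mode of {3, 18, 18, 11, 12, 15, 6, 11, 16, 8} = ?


Frequencies: 3:1, 6:1, 8:1, 11:2, 12:1, 15:1, 16:1, 18:2
Max frequency = 2
Mode = 11, 18

Mode = 11, 18


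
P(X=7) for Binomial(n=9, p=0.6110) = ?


C(9,7) = 36
p^7 = 0.031790
(1-p)^2 = 0.151321
P = 36 * 0.031790 * 0.151321 = 0.1732

P(X=7) = 0.1732


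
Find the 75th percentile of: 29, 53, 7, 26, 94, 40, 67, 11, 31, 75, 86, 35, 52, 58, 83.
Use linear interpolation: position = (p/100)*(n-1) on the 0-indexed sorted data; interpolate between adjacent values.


Sorted: 7, 11, 26, 29, 31, 35, 40, 52, 53, 58, 67, 75, 83, 86, 94
n = 15
Index = 75/100 * 14 = 10.5000
Lower = data[10] = 67, Upper = data[11] = 75
P75 = 67 + 0.5000*(8) = 71.0000

P75 = 71.0000


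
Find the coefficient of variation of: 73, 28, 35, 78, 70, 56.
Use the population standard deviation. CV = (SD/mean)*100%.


Mean = 56.6667
SD = 19.1108
CV = (19.1108/56.6667)*100 = 33.7249%

CV = 33.7249%


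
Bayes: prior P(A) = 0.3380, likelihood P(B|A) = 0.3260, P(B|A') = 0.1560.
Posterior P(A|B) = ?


P(B) = P(B|A)*P(A) + P(B|A')*P(A')
= 0.3260*0.3380 + 0.1560*0.6620
= 0.110188 + 0.103272 = 0.213460
P(A|B) = 0.110188/0.213460 = 0.5162

P(A|B) = 0.5162


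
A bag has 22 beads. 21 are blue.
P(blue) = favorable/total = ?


P = 21/22 = 0.9545

P = 0.9545


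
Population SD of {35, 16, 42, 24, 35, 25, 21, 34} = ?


Mean = 29.0000
Variance = 67.5000
SD = sqrt(67.5000) = 8.2158

SD = 8.2158


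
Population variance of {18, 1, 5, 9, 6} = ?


Mean = 7.8000
Squared deviations: 104.0400, 46.2400, 7.8400, 1.4400, 3.2400
Sum = 162.8000
Variance = 162.8000/5 = 32.5600

Variance = 32.5600


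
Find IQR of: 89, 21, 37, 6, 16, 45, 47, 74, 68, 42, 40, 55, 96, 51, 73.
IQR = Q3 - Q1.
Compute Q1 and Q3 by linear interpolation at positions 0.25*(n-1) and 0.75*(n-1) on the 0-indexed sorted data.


Sorted: 6, 16, 21, 37, 40, 42, 45, 47, 51, 55, 68, 73, 74, 89, 96
Q1 (25th %ile) = 38.5000
Q3 (75th %ile) = 70.5000
IQR = 70.5000 - 38.5000 = 32.0000

IQR = 32.0000


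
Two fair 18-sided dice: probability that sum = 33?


Total outcomes = 18×18 = 324
Favorable (sum = 33): 4
P = 4/324 = 0.0123

P = 0.0123


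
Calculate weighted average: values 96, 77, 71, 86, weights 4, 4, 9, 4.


Numerator = 96*4 + 77*4 + 71*9 + 86*4 = 1675
Denominator = 4 + 4 + 9 + 4 = 21
WM = 1675/21 = 79.7619

WM = 79.7619


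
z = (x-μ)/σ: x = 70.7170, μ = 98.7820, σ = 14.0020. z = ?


z = (70.7170 - 98.7820)/14.0020
= -28.0650/14.0020
= -2.0044

z = -2.0044


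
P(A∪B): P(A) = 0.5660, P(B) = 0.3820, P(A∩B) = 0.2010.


P(A∪B) = 0.5660 + 0.3820 - 0.2010
= 0.9480 - 0.2010
= 0.7470

P(A∪B) = 0.7470


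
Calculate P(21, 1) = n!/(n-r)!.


P(21,1) = 21!/20!
= 51090942171709440000/2432902008176640000
= 21

P(21,1) = 21


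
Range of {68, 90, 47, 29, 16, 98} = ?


Max = 98, Min = 16
Range = 98 - 16 = 82

Range = 82


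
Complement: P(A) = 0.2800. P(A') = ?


P(not A) = 1 - 0.2800 = 0.7200

P(not A) = 0.7200


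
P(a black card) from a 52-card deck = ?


26 black cards in 52 cards
P = 26/52 = 0.5000

P = 0.5000


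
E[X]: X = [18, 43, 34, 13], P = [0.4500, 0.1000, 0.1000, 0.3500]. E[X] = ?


E[X] = 18*0.4500 + 43*0.1000 + 34*0.1000 + 13*0.3500
= 8.1000 + 4.3000 + 3.4000 + 4.5500
= 20.3500

E[X] = 20.3500


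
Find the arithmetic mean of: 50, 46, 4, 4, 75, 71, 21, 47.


Sum = 50 + 46 + 4 + 4 + 75 + 71 + 21 + 47 = 318
n = 8
Mean = 318/8 = 39.7500

Mean = 39.7500


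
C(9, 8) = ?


C(9,8) = 9!/(8! × 1!)
= 362880/(40320 × 1)
= 9

C(9,8) = 9


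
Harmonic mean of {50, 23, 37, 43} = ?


Sum of reciprocals = 1/50 + 1/23 + 1/37 + 1/43 = 0.113761
HM = 4/0.113761 = 35.1614

HM = 35.1614


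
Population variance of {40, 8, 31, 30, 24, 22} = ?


Mean = 25.8333
Squared deviations: 200.6944, 318.0278, 26.6944, 17.3611, 3.3611, 14.6944
Sum = 580.8333
Variance = 580.8333/6 = 96.8056

Variance = 96.8056


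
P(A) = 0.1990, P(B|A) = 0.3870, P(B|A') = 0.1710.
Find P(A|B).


P(B) = P(B|A)*P(A) + P(B|A')*P(A')
= 0.3870*0.1990 + 0.1710*0.8010
= 0.077013 + 0.136971 = 0.213984
P(A|B) = 0.077013/0.213984 = 0.3599

P(A|B) = 0.3599


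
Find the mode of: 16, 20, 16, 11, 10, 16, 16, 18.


Frequencies: 10:1, 11:1, 16:4, 18:1, 20:1
Max frequency = 4
Mode = 16

Mode = 16


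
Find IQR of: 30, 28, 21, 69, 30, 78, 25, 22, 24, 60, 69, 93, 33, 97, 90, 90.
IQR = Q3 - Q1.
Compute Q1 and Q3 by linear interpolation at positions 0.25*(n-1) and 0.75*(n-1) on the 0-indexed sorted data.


Sorted: 21, 22, 24, 25, 28, 30, 30, 33, 60, 69, 69, 78, 90, 90, 93, 97
Q1 (25th %ile) = 27.2500
Q3 (75th %ile) = 81.0000
IQR = 81.0000 - 27.2500 = 53.7500

IQR = 53.7500


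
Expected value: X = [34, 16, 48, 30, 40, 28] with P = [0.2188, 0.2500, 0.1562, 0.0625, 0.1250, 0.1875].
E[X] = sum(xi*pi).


E[X] = 34*0.2188 + 16*0.2500 + 48*0.1562 + 30*0.0625 + 40*0.1250 + 28*0.1875
= 7.4392 + 4.0000 + 7.4976 + 1.8750 + 5.0000 + 5.2500
= 31.0618

E[X] = 31.0618


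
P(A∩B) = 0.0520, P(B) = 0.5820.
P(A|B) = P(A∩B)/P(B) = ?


P(A|B) = 0.0520/0.5820 = 0.0893

P(A|B) = 0.0893


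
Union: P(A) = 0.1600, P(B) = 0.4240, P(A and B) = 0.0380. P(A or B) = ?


P(A∪B) = 0.1600 + 0.4240 - 0.0380
= 0.5840 - 0.0380
= 0.5460

P(A∪B) = 0.5460


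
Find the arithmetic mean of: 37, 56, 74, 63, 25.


Sum = 37 + 56 + 74 + 63 + 25 = 255
n = 5
Mean = 255/5 = 51.0000

Mean = 51.0000


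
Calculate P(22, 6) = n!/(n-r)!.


P(22,6) = 22!/16!
= 1124000727777607680000/20922789888000
= 53721360

P(22,6) = 53721360


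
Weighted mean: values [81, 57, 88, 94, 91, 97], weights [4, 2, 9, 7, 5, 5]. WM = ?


Numerator = 81*4 + 57*2 + 88*9 + 94*7 + 91*5 + 97*5 = 2828
Denominator = 4 + 2 + 9 + 7 + 5 + 5 = 32
WM = 2828/32 = 88.3750

WM = 88.3750


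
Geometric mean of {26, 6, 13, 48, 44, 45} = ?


Product = 26 × 6 × 13 × 48 × 44 × 45 = 192741120
GM = 192741120^(1/6) = 24.0342

GM = 24.0342


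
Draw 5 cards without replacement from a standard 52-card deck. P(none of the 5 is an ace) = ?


P(no aces) = (48/52) × (47/51) × (46/50) × (45/49) × (44/48)
= 0.6588

P = 0.6588


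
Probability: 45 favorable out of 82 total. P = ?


P = 45/82 = 0.5488

P = 0.5488


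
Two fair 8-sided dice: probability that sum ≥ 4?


Total outcomes = 8×8 = 64
Favorable (sum ≥ 4): 61
P = 61/64 = 0.9531

P = 0.9531


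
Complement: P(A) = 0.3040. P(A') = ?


P(not A) = 1 - 0.3040 = 0.6960

P(not A) = 0.6960


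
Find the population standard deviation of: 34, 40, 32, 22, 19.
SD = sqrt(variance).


Mean = 29.4000
Variance = 60.6400
SD = sqrt(60.6400) = 7.7872

SD = 7.7872


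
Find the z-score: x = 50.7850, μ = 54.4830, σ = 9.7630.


z = (50.7850 - 54.4830)/9.7630
= -3.6980/9.7630
= -0.3788

z = -0.3788


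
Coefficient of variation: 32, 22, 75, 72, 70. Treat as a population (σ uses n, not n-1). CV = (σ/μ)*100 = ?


Mean = 54.2000
SD = 22.4891
CV = (22.4891/54.2000)*100 = 41.4928%

CV = 41.4928%


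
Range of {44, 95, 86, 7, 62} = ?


Max = 95, Min = 7
Range = 95 - 7 = 88

Range = 88


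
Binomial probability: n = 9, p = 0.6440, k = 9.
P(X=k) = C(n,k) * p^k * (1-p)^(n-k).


C(9,9) = 1
p^9 = 0.019053
(1-p)^0 = 1.000000
P = 1 * 0.019053 * 1.000000 = 0.0191

P(X=9) = 0.0191


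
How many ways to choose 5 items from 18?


C(18,5) = 18!/(5! × 13!)
= 6402373705728000/(120 × 6227020800)
= 8568

C(18,5) = 8568


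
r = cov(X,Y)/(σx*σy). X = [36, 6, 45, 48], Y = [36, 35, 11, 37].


Mean X = 33.7500, Mean Y = 29.7500
SD X = 16.618890, SD Y = 10.848387
Cov = -59.812500
r = -59.812500/(16.618890*10.848387) = -0.3318

r = -0.3318


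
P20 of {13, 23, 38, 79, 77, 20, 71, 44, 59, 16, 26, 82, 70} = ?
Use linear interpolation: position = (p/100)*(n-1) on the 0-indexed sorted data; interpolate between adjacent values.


Sorted: 13, 16, 20, 23, 26, 38, 44, 59, 70, 71, 77, 79, 82
n = 13
Index = 20/100 * 12 = 2.4000
Lower = data[2] = 20, Upper = data[3] = 23
P20 = 20 + 0.4000*(3) = 21.2000

P20 = 21.2000


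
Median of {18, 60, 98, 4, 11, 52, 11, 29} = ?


Sorted: 4, 11, 11, 18, 29, 52, 60, 98
n = 8 (even)
Middle values: 18 and 29
Median = (18+29)/2 = 23.5000

Median = 23.5000


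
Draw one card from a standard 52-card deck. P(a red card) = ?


26 red cards in 52 cards
P = 26/52 = 0.5000

P = 0.5000


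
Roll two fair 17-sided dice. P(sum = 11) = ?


Total outcomes = 17×17 = 289
Favorable (sum = 11): 10
P = 10/289 = 0.0346

P = 0.0346


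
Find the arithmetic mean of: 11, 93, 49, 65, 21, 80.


Sum = 11 + 93 + 49 + 65 + 21 + 80 = 319
n = 6
Mean = 319/6 = 53.1667

Mean = 53.1667


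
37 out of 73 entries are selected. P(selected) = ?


P = 37/73 = 0.5068

P = 0.5068


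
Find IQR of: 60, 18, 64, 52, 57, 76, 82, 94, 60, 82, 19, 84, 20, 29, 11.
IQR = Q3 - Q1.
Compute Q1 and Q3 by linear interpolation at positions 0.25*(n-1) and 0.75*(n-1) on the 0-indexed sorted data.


Sorted: 11, 18, 19, 20, 29, 52, 57, 60, 60, 64, 76, 82, 82, 84, 94
Q1 (25th %ile) = 24.5000
Q3 (75th %ile) = 79.0000
IQR = 79.0000 - 24.5000 = 54.5000

IQR = 54.5000


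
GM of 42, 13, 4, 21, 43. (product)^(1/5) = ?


Product = 42 × 13 × 4 × 21 × 43 = 1972152
GM = 1972152^(1/5) = 18.1547

GM = 18.1547


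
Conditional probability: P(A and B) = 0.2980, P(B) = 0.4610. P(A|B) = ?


P(A|B) = 0.2980/0.4610 = 0.6464

P(A|B) = 0.6464


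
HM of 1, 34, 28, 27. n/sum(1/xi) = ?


Sum of reciprocals = 1/1 + 1/34 + 1/28 + 1/27 = 1.102163
HM = 4/1.102163 = 3.6292

HM = 3.6292


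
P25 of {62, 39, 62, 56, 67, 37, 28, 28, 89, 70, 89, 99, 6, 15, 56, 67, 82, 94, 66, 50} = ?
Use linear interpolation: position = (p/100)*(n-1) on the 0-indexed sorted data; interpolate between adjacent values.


Sorted: 6, 15, 28, 28, 37, 39, 50, 56, 56, 62, 62, 66, 67, 67, 70, 82, 89, 89, 94, 99
n = 20
Index = 25/100 * 19 = 4.7500
Lower = data[4] = 37, Upper = data[5] = 39
P25 = 37 + 0.7500*(2) = 38.5000

P25 = 38.5000


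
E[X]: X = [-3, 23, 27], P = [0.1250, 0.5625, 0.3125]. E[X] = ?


E[X] = -3*0.1250 + 23*0.5625 + 27*0.3125
= -0.3750 + 12.9375 + 8.4375
= 21.0000

E[X] = 21.0000


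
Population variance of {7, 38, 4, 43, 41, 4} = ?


Mean = 22.8333
Squared deviations: 250.6944, 230.0278, 354.6944, 406.6944, 330.0278, 354.6944
Sum = 1926.8333
Variance = 1926.8333/6 = 321.1389

Variance = 321.1389


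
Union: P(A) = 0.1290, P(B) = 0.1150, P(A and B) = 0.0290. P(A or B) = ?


P(A∪B) = 0.1290 + 0.1150 - 0.0290
= 0.2440 - 0.0290
= 0.2150

P(A∪B) = 0.2150


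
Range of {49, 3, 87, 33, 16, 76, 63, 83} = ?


Max = 87, Min = 3
Range = 87 - 3 = 84

Range = 84


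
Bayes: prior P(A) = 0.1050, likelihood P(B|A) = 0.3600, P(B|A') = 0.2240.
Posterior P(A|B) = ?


P(B) = P(B|A)*P(A) + P(B|A')*P(A')
= 0.3600*0.1050 + 0.2240*0.8950
= 0.037800 + 0.200480 = 0.238280
P(A|B) = 0.037800/0.238280 = 0.1586

P(A|B) = 0.1586


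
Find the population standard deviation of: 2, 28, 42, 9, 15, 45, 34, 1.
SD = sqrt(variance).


Mean = 22.0000
Variance = 271.0000
SD = sqrt(271.0000) = 16.4621

SD = 16.4621


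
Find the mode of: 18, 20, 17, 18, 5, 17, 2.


Frequencies: 2:1, 5:1, 17:2, 18:2, 20:1
Max frequency = 2
Mode = 17, 18

Mode = 17, 18


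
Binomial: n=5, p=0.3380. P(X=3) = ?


C(5,3) = 10
p^3 = 0.038614
(1-p)^2 = 0.438244
P = 10 * 0.038614 * 0.438244 = 0.1692

P(X=3) = 0.1692


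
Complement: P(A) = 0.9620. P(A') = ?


P(not A) = 1 - 0.9620 = 0.0380

P(not A) = 0.0380


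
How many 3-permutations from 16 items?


P(16,3) = 16!/13!
= 20922789888000/6227020800
= 3360

P(16,3) = 3360


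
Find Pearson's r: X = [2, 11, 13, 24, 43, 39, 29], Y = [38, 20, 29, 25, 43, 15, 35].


Mean X = 23.0000, Mean Y = 29.2857
SD X = 14.030579, SD Y = 9.299989
Cov = 1.000000
r = 1.000000/(14.030579*9.299989) = 0.0077

r = 0.0077


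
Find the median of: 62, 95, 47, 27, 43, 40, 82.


Sorted: 27, 40, 43, 47, 62, 82, 95
n = 7 (odd)
Middle value = 47

Median = 47


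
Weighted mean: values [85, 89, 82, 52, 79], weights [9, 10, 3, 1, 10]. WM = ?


Numerator = 85*9 + 89*10 + 82*3 + 52*1 + 79*10 = 2743
Denominator = 9 + 10 + 3 + 1 + 10 = 33
WM = 2743/33 = 83.1212

WM = 83.1212


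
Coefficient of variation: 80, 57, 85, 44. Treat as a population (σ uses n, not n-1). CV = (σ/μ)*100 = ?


Mean = 66.5000
SD = 16.7407
CV = (16.7407/66.5000)*100 = 25.1739%

CV = 25.1739%


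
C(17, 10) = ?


C(17,10) = 17!/(10! × 7!)
= 355687428096000/(3628800 × 5040)
= 19448

C(17,10) = 19448


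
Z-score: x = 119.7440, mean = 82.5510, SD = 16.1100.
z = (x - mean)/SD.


z = (119.7440 - 82.5510)/16.1100
= 37.1930/16.1100
= 2.3087

z = 2.3087


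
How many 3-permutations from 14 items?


P(14,3) = 14!/11!
= 87178291200/39916800
= 2184

P(14,3) = 2184


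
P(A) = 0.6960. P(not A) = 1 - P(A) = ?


P(not A) = 1 - 0.6960 = 0.3040

P(not A) = 0.3040


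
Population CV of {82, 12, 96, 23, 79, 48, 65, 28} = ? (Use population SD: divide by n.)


Mean = 54.1250
SD = 29.0062
CV = (29.0062/54.1250)*100 = 53.5911%

CV = 53.5911%


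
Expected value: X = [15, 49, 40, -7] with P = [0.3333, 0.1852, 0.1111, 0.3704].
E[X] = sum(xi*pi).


E[X] = 15*0.3333 + 49*0.1852 + 40*0.1111 - 7*0.3704
= 4.9995 + 9.0748 + 4.4440 - 2.5928
= 15.9255

E[X] = 15.9255


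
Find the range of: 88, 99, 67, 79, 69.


Max = 99, Min = 67
Range = 99 - 67 = 32

Range = 32


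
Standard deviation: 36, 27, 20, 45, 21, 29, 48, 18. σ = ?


Mean = 30.5000
Variance = 114.7500
SD = sqrt(114.7500) = 10.7121

SD = 10.7121


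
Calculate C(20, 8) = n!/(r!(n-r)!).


C(20,8) = 20!/(8! × 12!)
= 2432902008176640000/(40320 × 479001600)
= 125970

C(20,8) = 125970


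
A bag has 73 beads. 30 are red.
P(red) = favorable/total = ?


P = 30/73 = 0.4110

P = 0.4110


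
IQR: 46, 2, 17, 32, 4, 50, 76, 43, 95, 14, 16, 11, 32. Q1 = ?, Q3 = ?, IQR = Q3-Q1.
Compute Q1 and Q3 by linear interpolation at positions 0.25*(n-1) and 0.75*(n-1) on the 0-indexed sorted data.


Sorted: 2, 4, 11, 14, 16, 17, 32, 32, 43, 46, 50, 76, 95
Q1 (25th %ile) = 14.0000
Q3 (75th %ile) = 46.0000
IQR = 46.0000 - 14.0000 = 32.0000

IQR = 32.0000


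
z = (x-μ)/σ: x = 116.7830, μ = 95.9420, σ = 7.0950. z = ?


z = (116.7830 - 95.9420)/7.0950
= 20.8410/7.0950
= 2.9374

z = 2.9374


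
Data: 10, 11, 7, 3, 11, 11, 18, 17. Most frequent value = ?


Frequencies: 3:1, 7:1, 10:1, 11:3, 17:1, 18:1
Max frequency = 3
Mode = 11

Mode = 11


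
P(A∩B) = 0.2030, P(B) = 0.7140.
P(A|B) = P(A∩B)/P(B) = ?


P(A|B) = 0.2030/0.7140 = 0.2843

P(A|B) = 0.2843


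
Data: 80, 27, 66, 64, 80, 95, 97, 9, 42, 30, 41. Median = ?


Sorted: 9, 27, 30, 41, 42, 64, 66, 80, 80, 95, 97
n = 11 (odd)
Middle value = 64

Median = 64


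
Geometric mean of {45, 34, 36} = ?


Product = 45 × 34 × 36 = 55080
GM = 55080^(1/3) = 38.0480

GM = 38.0480


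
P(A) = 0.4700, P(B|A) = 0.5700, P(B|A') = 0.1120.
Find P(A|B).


P(B) = P(B|A)*P(A) + P(B|A')*P(A')
= 0.5700*0.4700 + 0.1120*0.5300
= 0.267900 + 0.059360 = 0.327260
P(A|B) = 0.267900/0.327260 = 0.8186

P(A|B) = 0.8186


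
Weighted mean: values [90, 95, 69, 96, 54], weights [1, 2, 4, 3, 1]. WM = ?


Numerator = 90*1 + 95*2 + 69*4 + 96*3 + 54*1 = 898
Denominator = 1 + 2 + 4 + 3 + 1 = 11
WM = 898/11 = 81.6364

WM = 81.6364


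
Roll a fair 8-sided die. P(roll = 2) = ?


Favorable outcomes (roll = 2): 1
Total outcomes = 8
P = 1/8 = 0.1250

P = 0.1250


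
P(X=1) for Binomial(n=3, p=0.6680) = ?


C(3,1) = 3
p^1 = 0.668000
(1-p)^2 = 0.110224
P = 3 * 0.668000 * 0.110224 = 0.2209

P(X=1) = 0.2209


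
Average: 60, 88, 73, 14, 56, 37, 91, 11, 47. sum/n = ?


Sum = 60 + 88 + 73 + 14 + 56 + 37 + 91 + 11 + 47 = 477
n = 9
Mean = 477/9 = 53.0000

Mean = 53.0000


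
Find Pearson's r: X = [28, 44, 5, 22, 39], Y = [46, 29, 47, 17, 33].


Mean X = 27.6000, Mean Y = 34.4000
SD X = 13.720058, SD Y = 11.200000
Cov = -57.440000
r = -57.440000/(13.720058*11.200000) = -0.3738

r = -0.3738


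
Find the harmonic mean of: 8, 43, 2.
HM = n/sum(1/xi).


Sum of reciprocals = 1/8 + 1/43 + 1/2 = 0.648256
HM = 3/0.648256 = 4.6278

HM = 4.6278


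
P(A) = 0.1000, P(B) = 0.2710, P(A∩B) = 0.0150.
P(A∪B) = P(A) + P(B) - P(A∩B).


P(A∪B) = 0.1000 + 0.2710 - 0.0150
= 0.3710 - 0.0150
= 0.3560

P(A∪B) = 0.3560


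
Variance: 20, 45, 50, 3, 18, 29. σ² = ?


Mean = 27.5000
Squared deviations: 56.2500, 306.2500, 506.2500, 600.2500, 90.2500, 2.2500
Sum = 1561.5000
Variance = 1561.5000/6 = 260.2500

Variance = 260.2500


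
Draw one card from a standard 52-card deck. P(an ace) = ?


4 aces in 52 cards
P = 4/52 = 0.0769

P = 0.0769


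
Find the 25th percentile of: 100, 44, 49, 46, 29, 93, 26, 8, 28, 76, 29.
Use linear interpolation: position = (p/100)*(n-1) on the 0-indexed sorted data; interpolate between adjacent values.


Sorted: 8, 26, 28, 29, 29, 44, 46, 49, 76, 93, 100
n = 11
Index = 25/100 * 10 = 2.5000
Lower = data[2] = 28, Upper = data[3] = 29
P25 = 28 + 0.5000*(1) = 28.5000

P25 = 28.5000


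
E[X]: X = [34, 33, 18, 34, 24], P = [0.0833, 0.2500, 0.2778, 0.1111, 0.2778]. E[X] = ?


E[X] = 34*0.0833 + 33*0.2500 + 18*0.2778 + 34*0.1111 + 24*0.2778
= 2.8322 + 8.2500 + 5.0004 + 3.7774 + 6.6672
= 26.5272

E[X] = 26.5272


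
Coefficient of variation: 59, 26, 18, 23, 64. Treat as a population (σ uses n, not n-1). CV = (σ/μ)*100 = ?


Mean = 38.0000
SD = 19.4216
CV = (19.4216/38.0000)*100 = 51.1096%

CV = 51.1096%


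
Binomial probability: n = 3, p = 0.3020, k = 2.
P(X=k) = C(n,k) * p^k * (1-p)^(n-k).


C(3,2) = 3
p^2 = 0.091204
(1-p)^1 = 0.698000
P = 3 * 0.091204 * 0.698000 = 0.1910

P(X=2) = 0.1910


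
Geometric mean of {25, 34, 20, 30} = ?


Product = 25 × 34 × 20 × 30 = 510000
GM = 510000^(1/4) = 26.7235

GM = 26.7235


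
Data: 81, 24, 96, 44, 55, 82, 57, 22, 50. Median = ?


Sorted: 22, 24, 44, 50, 55, 57, 81, 82, 96
n = 9 (odd)
Middle value = 55

Median = 55


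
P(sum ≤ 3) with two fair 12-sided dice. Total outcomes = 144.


Total outcomes = 12×12 = 144
Favorable (sum ≤ 3): 3
P = 3/144 = 0.0208

P = 0.0208


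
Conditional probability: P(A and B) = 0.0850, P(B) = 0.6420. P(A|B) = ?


P(A|B) = 0.0850/0.6420 = 0.1324

P(A|B) = 0.1324
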